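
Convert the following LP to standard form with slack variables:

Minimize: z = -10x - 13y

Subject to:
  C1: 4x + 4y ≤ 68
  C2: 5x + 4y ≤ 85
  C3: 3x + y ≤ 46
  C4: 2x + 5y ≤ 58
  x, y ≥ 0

min z = -10x - 13y

s.t.
  4x + 4y + s1 = 68
  5x + 4y + s2 = 85
  3x + y + s3 = 46
  2x + 5y + s4 = 58
  x, y, s1, s2, s3, s4 ≥ 0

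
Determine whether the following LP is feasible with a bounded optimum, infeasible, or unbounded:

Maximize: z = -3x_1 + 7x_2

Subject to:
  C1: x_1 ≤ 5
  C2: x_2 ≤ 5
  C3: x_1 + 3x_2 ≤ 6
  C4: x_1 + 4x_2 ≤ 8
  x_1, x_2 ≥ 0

Feasible with a bounded optimal solution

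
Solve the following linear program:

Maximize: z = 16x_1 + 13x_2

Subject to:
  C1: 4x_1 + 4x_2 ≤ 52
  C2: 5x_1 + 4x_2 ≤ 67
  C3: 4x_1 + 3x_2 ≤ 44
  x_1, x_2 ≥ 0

Evaluate the objective at each vertex of the feasible region:
  z(0, 0) = 0
  z(11, 0) = 176
  z(5, 8) = 184  ←
  z(0, 13) = 169
The maximum is at x_1 = 5, x_2 = 8.

x_1 = 5, x_2 = 8, z = 184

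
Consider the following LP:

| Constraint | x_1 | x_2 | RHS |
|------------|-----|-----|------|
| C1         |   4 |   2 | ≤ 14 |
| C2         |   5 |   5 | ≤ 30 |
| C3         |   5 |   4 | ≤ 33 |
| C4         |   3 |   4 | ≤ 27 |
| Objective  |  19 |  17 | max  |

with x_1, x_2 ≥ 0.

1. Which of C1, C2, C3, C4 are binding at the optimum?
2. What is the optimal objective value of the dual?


1. C1, C2
2. 104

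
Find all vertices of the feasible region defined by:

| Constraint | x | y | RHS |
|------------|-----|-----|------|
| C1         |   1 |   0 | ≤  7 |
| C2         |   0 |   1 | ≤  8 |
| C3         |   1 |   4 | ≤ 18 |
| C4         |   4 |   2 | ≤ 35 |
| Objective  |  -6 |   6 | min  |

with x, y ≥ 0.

(0, 0), (7, 0), (7, 2.75), (0, 4.5)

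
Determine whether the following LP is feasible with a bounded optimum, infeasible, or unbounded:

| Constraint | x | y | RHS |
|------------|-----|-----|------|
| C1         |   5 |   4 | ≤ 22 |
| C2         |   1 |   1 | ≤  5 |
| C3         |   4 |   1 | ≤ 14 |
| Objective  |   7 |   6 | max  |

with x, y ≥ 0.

Feasible with a bounded optimal solution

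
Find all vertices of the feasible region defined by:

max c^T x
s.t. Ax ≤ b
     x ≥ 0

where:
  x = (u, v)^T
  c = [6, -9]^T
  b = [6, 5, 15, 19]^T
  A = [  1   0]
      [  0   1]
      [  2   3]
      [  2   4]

(0, 0), (6, 0), (6, 1), (1.5, 4), (0, 4.75)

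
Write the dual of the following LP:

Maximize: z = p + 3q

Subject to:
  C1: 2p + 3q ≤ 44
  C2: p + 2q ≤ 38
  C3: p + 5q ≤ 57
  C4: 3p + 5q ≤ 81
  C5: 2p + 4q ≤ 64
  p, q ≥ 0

Primal max cᵀx s.t. Ax ≤ b, x ≥ 0  →  Dual min bᵀy s.t. Aᵀy ≥ c, y ≥ 0.

Minimize: z = 44y1 + 38y2 + 57y3 + 81y4 + 64y5

Subject to:
  2y1 + y2 + y3 + 3y4 + 2y5 ≥ 1
  3y1 + 2y2 + 5y3 + 5y4 + 4y5 ≥ 3
  y1, y2, y3, y4, y5 ≥ 0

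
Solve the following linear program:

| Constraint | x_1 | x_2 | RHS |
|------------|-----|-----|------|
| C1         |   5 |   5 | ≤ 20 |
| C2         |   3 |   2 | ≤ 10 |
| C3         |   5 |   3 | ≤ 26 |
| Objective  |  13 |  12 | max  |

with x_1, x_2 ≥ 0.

Evaluate the objective at each vertex of the feasible region:
  z(0, 0) = 0
  z(3.333, 0) = 43.33
  z(2, 2) = 50  ←
  z(0, 4) = 48
The maximum is at x_1 = 2, x_2 = 2.

x_1 = 2, x_2 = 2, z = 50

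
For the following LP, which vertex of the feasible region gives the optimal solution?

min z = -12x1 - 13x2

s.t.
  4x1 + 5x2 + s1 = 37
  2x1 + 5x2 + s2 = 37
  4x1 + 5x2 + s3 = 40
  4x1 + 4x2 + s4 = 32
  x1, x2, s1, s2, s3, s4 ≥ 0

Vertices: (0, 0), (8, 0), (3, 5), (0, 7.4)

Evaluate the objective at each vertex of the feasible region:
  z(0, 0) = 0
  z(8, 0) = -96
  z(3, 5) = -101  ←
  z(0, 7.4) = -96.2
The minimum is at x1 = 3, x2 = 5.

(3, 5)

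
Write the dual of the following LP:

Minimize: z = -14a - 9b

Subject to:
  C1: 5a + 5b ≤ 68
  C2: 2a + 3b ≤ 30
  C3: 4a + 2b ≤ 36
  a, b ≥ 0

Primal min cᵀx s.t. Ax ≤ b, x ≥ 0  →  Dual max −bᵀy s.t. Aᵀy ≥ −c, y ≥ 0.

Maximize: z = -68y1 - 30y2 - 36y3

Subject to:
  5y1 + 2y2 + 4y3 ≥ 14
  5y1 + 3y2 + 2y3 ≥ 9
  y1, y2, y3 ≥ 0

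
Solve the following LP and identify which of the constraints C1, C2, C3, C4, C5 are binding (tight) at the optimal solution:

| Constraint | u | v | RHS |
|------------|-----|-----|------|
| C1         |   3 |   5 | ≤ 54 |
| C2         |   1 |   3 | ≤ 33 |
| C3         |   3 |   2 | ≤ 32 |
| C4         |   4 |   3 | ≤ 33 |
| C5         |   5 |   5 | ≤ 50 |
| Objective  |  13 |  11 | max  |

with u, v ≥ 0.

At u = 3, v = 7, compute slack b - a·x for each constraint:
  C1: 54 − 44 = 10  (slack)
  C2: 33 − 24 = 9  (slack)
  C3: 32 − 23 = 9  (slack)
  C4: 33 − 33 = 0  (binding)
  C5: 50 − 50 = 0  (binding)

Optimal: u = 3, v = 7
Binding: C4, C5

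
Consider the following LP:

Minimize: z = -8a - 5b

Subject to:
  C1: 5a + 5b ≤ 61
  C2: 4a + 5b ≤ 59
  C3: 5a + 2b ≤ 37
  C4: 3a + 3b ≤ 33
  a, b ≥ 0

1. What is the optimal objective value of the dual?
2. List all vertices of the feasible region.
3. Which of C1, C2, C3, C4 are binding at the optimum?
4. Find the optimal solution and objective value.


1. -70
2. (0, 0), (7.4, 0), (5, 6), (0, 11)
3. C3, C4
4. a = 5, b = 6, z = -70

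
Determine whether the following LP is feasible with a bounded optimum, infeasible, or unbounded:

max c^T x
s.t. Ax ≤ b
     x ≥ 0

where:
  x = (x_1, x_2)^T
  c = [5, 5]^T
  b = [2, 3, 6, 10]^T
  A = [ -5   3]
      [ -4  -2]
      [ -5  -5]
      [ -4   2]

Unbounded (objective can increase without bound)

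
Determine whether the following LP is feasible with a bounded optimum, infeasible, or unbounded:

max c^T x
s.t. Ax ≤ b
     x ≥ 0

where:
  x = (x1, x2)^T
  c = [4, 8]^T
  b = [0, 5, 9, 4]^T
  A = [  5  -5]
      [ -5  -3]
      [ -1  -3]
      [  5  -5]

Unbounded (objective can increase without bound)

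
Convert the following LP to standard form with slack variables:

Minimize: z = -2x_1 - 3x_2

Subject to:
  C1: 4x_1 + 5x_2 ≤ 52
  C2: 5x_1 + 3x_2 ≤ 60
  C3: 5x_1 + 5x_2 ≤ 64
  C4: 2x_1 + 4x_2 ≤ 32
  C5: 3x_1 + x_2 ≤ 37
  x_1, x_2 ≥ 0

min z = -2x_1 - 3x_2

s.t.
  4x_1 + 5x_2 + s1 = 52
  5x_1 + 3x_2 + s2 = 60
  5x_1 + 5x_2 + s3 = 64
  2x_1 + 4x_2 + s4 = 32
  3x_1 + x_2 + s5 = 37
  x_1, x_2, s1, s2, s3, s4, s5 ≥ 0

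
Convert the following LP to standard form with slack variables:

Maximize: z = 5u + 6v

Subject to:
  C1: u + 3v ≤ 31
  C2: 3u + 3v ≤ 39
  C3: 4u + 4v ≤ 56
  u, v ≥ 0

max z = 5u + 6v

s.t.
  u + 3v + s1 = 31
  3u + 3v + s2 = 39
  4u + 4v + s3 = 56
  u, v, s1, s2, s3 ≥ 0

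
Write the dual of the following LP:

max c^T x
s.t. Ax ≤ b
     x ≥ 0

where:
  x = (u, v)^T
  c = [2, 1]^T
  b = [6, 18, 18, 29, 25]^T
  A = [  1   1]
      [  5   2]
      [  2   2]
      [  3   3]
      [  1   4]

Primal max cᵀx s.t. Ax ≤ b, x ≥ 0  →  Dual min bᵀy s.t. Aᵀy ≥ c, y ≥ 0.

Minimize: z = 6y1 + 18y2 + 18y3 + 29y4 + 25y5

Subject to:
  y1 + 5y2 + 2y3 + 3y4 + y5 ≥ 2
  y1 + 2y2 + 2y3 + 3y4 + 4y5 ≥ 1
  y1, y2, y3, y4, y5 ≥ 0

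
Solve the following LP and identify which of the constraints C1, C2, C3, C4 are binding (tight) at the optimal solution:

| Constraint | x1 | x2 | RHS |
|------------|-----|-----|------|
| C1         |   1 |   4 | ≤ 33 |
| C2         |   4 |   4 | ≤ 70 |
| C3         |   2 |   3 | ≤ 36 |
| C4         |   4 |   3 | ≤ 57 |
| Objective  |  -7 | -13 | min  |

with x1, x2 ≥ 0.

At x1 = 9, x2 = 6, compute slack b - a·x for each constraint:
  C1: 33 − 33 = 0  (binding)
  C2: 70 − 60 = 10  (slack)
  C3: 36 − 36 = 0  (binding)
  C4: 57 − 54 = 3  (slack)

Optimal: x1 = 9, x2 = 6
Binding: C1, C3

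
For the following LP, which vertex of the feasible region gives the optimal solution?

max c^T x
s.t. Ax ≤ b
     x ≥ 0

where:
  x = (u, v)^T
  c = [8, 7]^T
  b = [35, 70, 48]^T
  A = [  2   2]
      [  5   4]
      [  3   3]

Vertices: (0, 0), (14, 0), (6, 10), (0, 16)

Evaluate the objective at each vertex of the feasible region:
  z(0, 0) = 0
  z(14, 0) = 112
  z(6, 10) = 118  ←
  z(0, 16) = 112
The maximum is at u = 6, v = 10.

(6, 10)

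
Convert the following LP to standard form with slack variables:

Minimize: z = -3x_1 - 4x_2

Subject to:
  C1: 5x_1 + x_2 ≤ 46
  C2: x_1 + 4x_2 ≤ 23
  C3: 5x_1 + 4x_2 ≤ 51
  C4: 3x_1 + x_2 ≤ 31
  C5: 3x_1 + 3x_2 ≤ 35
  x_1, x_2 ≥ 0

min z = -3x_1 - 4x_2

s.t.
  5x_1 + x_2 + s1 = 46
  x_1 + 4x_2 + s2 = 23
  5x_1 + 4x_2 + s3 = 51
  3x_1 + x_2 + s4 = 31
  3x_1 + 3x_2 + s5 = 35
  x_1, x_2, s1, s2, s3, s4, s5 ≥ 0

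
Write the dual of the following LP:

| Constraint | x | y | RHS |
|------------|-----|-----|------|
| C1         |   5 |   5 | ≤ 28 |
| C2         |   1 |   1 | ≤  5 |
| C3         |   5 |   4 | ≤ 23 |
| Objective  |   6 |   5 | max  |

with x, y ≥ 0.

Primal max cᵀx s.t. Ax ≤ b, x ≥ 0  →  Dual min bᵀy s.t. Aᵀy ≥ c, y ≥ 0.

Minimize: z = 28y1 + 5y2 + 23y3

Subject to:
  5y1 + y2 + 5y3 ≥ 6
  5y1 + y2 + 4y3 ≥ 5
  y1, y2, y3 ≥ 0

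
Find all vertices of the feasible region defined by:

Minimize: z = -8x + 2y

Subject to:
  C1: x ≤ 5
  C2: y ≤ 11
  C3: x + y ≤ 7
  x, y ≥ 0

(0, 0), (5, 0), (5, 2), (0, 7)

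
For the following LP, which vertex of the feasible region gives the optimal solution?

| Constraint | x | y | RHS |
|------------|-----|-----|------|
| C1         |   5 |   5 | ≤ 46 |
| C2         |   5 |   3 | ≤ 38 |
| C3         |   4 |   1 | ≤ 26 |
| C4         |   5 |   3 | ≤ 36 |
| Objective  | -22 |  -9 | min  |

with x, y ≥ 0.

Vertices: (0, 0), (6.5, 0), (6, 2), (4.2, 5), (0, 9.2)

Evaluate the objective at each vertex of the feasible region:
  z(0, 0) = 0
  z(6.5, 0) = -143
  z(6, 2) = -150  ←
  z(4.2, 5) = -137.4
  z(0, 9.2) = -82.8
The minimum is at x = 6, y = 2.

(6, 2)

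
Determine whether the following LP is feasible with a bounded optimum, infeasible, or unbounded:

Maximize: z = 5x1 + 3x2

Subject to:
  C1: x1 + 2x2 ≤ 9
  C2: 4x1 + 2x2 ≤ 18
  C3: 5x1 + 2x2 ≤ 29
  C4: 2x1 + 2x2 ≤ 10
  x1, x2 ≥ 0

Feasible with a bounded optimal solution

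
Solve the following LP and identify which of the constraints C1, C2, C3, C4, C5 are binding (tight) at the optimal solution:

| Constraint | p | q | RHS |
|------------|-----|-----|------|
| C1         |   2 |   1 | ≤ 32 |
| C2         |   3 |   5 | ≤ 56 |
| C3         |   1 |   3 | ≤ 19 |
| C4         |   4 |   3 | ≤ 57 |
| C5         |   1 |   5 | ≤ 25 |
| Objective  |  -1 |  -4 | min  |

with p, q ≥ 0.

At p = 10, q = 3, compute slack b - a·x for each constraint:
  C1: 32 − 23 = 9  (slack)
  C2: 56 − 45 = 11  (slack)
  C3: 19 − 19 = 0  (binding)
  C4: 57 − 49 = 8  (slack)
  C5: 25 − 25 = 0  (binding)

Optimal: p = 10, q = 3
Binding: C3, C5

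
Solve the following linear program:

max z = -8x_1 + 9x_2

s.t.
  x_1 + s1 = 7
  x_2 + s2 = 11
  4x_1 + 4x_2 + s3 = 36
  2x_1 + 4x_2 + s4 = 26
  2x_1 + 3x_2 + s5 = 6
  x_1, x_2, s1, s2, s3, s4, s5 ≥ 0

Evaluate the objective at each vertex of the feasible region:
  z(0, 0) = 0
  z(3, 0) = -24
  z(0, 2) = 18  ←
The maximum is at x_1 = 0, x_2 = 2.

x_1 = 0, x_2 = 2, z = 18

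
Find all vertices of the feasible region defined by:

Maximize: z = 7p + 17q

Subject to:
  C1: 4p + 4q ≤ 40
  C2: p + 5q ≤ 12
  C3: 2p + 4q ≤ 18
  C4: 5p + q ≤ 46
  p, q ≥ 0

(0, 0), (9, 0), (7, 1), (0, 2.4)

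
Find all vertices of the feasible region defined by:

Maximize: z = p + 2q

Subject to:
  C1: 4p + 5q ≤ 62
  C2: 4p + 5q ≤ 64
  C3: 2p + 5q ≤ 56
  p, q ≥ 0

(0, 0), (15.5, 0), (3, 10), (0, 11.2)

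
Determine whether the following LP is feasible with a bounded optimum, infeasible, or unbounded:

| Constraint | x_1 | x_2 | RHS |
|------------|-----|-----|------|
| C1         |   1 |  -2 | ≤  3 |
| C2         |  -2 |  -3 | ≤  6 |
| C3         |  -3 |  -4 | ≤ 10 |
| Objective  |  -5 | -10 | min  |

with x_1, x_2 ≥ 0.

Unbounded (objective can decrease without bound)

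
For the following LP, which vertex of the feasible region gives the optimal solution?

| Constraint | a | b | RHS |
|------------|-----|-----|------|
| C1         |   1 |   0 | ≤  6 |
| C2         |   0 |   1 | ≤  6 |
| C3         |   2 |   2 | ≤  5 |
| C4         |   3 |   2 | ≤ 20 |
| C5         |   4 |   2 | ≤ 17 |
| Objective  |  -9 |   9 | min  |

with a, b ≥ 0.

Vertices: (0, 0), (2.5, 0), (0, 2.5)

Evaluate the objective at each vertex of the feasible region:
  z(0, 0) = 0
  z(2.5, 0) = -22.5  ←
  z(0, 2.5) = 22.5
The minimum is at a = 2.5, b = 0.

(2.5, 0)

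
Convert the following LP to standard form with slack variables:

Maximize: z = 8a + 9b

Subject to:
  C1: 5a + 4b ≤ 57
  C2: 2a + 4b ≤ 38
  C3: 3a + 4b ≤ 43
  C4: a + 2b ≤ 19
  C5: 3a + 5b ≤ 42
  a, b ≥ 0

max z = 8a + 9b

s.t.
  5a + 4b + s1 = 57
  2a + 4b + s2 = 38
  3a + 4b + s3 = 43
  a + 2b + s4 = 19
  3a + 5b + s5 = 42
  a, b, s1, s2, s3, s4, s5 ≥ 0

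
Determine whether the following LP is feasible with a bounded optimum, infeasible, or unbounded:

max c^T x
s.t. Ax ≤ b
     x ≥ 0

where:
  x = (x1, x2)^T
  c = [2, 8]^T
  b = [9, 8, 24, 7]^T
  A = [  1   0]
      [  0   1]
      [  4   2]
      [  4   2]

Feasible with a bounded optimal solution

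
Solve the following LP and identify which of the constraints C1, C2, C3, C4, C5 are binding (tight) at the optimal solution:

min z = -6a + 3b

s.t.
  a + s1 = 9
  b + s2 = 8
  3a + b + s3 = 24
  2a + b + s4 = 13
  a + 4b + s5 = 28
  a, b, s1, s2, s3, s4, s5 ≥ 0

At a = 6.5, b = 0, compute slack b - a·x for each constraint:
  C1: 9 − 6.5 = 2.5  (slack)
  C2: 8 − 0 = 8  (slack)
  C3: 24 − 19.5 = 4.5  (slack)
  C4: 13 − 13 = 0  (binding)
  C5: 28 − 6.5 = 21.5  (slack)

Optimal: a = 6.5, b = 0
Binding: C4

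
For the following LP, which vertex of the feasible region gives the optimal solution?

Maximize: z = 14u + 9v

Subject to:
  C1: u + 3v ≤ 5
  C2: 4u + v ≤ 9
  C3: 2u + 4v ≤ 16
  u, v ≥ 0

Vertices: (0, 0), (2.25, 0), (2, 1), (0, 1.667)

Evaluate the objective at each vertex of the feasible region:
  z(0, 0) = 0
  z(2.25, 0) = 31.5
  z(2, 1) = 37  ←
  z(0, 1.667) = 15
The maximum is at u = 2, v = 1.

(2, 1)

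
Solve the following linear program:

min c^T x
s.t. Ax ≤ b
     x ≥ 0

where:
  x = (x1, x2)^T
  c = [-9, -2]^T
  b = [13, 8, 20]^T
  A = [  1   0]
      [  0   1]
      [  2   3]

Evaluate the objective at each vertex of the feasible region:
  z(0, 0) = 0
  z(10, 0) = -90  ←
  z(0, 6.667) = -13.33
The minimum is at x1 = 10, x2 = 0.

x1 = 10, x2 = 0, z = -90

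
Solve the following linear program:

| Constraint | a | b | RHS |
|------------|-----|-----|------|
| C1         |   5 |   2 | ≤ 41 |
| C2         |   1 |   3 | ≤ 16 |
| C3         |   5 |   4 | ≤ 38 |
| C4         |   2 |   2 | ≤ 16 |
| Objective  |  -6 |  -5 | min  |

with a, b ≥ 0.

Evaluate the objective at each vertex of the feasible region:
  z(0, 0) = 0
  z(7.6, 0) = -45.6
  z(6, 2) = -46  ←
  z(4, 4) = -44
  z(0, 5.333) = -26.67
The minimum is at a = 6, b = 2.

a = 6, b = 2, z = -46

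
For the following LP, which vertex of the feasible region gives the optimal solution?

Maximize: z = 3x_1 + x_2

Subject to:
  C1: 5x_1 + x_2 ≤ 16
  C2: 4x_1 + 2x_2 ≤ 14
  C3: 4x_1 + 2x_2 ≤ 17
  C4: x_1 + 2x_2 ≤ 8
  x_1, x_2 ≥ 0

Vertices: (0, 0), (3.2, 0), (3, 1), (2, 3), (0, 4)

Evaluate the objective at each vertex of the feasible region:
  z(0, 0) = 0
  z(3.2, 0) = 9.6
  z(3, 1) = 10  ←
  z(2, 3) = 9
  z(0, 4) = 4
The maximum is at x_1 = 3, x_2 = 1.

(3, 1)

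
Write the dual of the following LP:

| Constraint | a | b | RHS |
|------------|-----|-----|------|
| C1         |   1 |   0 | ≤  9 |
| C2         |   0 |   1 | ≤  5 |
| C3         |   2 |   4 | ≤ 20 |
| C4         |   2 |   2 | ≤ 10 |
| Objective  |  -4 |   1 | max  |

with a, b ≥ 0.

Primal max cᵀx s.t. Ax ≤ b, x ≥ 0  →  Dual min bᵀy s.t. Aᵀy ≥ c, y ≥ 0.

Minimize: z = 9y1 + 5y2 + 20y3 + 10y4

Subject to:
  y1 + 2y3 + 2y4 ≥ -4
  y2 + 4y3 + 2y4 ≥ 1
  y1, y2, y3, y4 ≥ 0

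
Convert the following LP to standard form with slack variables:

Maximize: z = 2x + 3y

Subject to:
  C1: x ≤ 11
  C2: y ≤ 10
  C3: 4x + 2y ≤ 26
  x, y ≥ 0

max z = 2x + 3y

s.t.
  x + s1 = 11
  y + s2 = 10
  4x + 2y + s3 = 26
  x, y, s1, s2, s3 ≥ 0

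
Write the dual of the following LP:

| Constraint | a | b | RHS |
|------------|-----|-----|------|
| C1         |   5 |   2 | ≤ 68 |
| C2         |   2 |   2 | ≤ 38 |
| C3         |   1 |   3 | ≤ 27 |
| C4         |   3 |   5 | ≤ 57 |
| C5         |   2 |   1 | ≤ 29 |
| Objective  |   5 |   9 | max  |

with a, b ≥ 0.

Primal max cᵀx s.t. Ax ≤ b, x ≥ 0  →  Dual min bᵀy s.t. Aᵀy ≥ c, y ≥ 0.

Minimize: z = 68y1 + 38y2 + 27y3 + 57y4 + 29y5

Subject to:
  5y1 + 2y2 + y3 + 3y4 + 2y5 ≥ 5
  2y1 + 2y2 + 3y3 + 5y4 + y5 ≥ 9
  y1, y2, y3, y4, y5 ≥ 0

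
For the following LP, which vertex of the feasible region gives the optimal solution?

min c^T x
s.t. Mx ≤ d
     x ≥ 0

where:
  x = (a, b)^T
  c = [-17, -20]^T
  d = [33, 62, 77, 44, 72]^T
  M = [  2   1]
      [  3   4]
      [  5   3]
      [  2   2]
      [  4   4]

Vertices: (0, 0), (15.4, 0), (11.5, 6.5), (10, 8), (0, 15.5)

Evaluate the objective at each vertex of the feasible region:
  z(0, 0) = 0
  z(15.4, 0) = -261.8
  z(11.5, 6.5) = -325.5
  z(10, 8) = -330  ←
  z(0, 15.5) = -310
The minimum is at a = 10, b = 8.

(10, 8)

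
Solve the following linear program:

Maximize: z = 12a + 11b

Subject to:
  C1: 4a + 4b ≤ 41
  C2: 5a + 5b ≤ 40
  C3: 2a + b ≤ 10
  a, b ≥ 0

Evaluate the objective at each vertex of the feasible region:
  z(0, 0) = 0
  z(5, 0) = 60
  z(2, 6) = 90  ←
  z(0, 8) = 88
The maximum is at a = 2, b = 6.

a = 2, b = 6, z = 90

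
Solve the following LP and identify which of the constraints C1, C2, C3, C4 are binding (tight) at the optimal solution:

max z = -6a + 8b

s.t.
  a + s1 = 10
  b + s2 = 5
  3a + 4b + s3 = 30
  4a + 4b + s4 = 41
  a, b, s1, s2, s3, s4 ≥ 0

At a = 0, b = 5, compute slack b - a·x for each constraint:
  C1: 10 − 0 = 10  (slack)
  C2: 5 − 5 = 0  (binding)
  C3: 30 − 20 = 10  (slack)
  C4: 41 − 20 = 21  (slack)

Optimal: a = 0, b = 5
Binding: C2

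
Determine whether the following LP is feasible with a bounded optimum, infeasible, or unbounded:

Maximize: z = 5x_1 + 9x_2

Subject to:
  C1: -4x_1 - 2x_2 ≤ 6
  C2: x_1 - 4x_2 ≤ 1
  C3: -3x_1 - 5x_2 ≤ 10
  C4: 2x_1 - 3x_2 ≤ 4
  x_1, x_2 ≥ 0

Unbounded (objective can increase without bound)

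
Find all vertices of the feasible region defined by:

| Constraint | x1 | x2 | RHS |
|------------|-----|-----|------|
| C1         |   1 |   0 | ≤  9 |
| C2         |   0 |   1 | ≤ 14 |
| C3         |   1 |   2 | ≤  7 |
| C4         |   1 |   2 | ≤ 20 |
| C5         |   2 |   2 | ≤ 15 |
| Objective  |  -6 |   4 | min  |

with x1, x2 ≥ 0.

(0, 0), (7, 0), (0, 3.5)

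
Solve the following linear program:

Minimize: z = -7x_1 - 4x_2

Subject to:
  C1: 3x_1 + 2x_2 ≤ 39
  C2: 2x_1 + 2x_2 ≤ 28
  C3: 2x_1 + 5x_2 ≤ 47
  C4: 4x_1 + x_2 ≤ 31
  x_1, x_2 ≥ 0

Evaluate the objective at each vertex of the feasible region:
  z(0, 0) = 0
  z(7.75, 0) = -54.25
  z(6, 7) = -70  ←
  z(0, 9.4) = -37.6
The minimum is at x_1 = 6, x_2 = 7.

x_1 = 6, x_2 = 7, z = -70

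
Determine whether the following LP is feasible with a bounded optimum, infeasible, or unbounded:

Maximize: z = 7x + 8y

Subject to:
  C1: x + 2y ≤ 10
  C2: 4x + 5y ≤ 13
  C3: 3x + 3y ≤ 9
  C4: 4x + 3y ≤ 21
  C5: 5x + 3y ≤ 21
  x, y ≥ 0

Feasible with a bounded optimal solution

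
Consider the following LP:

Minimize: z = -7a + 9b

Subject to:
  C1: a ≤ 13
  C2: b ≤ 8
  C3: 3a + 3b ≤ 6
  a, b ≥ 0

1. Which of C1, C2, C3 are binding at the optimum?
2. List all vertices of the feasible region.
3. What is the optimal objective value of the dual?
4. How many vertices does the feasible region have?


1. C3
2. (0, 0), (2, 0), (0, 2)
3. -14
4. 3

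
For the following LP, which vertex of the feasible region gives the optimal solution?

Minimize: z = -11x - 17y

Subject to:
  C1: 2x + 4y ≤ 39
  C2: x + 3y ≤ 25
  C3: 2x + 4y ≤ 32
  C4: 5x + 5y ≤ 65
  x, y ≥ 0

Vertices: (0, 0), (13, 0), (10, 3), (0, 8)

Evaluate the objective at each vertex of the feasible region:
  z(0, 0) = 0
  z(13, 0) = -143
  z(10, 3) = -161  ←
  z(0, 8) = -136
The minimum is at x = 10, y = 3.

(10, 3)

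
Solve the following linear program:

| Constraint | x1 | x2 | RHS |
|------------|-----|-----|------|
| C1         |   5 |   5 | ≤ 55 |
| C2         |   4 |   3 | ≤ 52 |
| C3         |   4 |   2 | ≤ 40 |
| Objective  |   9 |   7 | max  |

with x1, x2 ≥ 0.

Evaluate the objective at each vertex of the feasible region:
  z(0, 0) = 0
  z(10, 0) = 90
  z(9, 2) = 95  ←
  z(0, 11) = 77
The maximum is at x1 = 9, x2 = 2.

x1 = 9, x2 = 2, z = 95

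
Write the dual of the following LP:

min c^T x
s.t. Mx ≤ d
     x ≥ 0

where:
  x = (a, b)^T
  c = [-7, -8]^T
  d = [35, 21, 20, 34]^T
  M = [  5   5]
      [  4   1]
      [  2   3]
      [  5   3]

Primal min cᵀx s.t. Ax ≤ b, x ≥ 0  →  Dual max −bᵀy s.t. Aᵀy ≥ −c, y ≥ 0.

Maximize: z = -35y1 - 21y2 - 20y3 - 34y4

Subject to:
  5y1 + 4y2 + 2y3 + 5y4 ≥ 7
  5y1 + y2 + 3y3 + 3y4 ≥ 8
  y1, y2, y3, y4 ≥ 0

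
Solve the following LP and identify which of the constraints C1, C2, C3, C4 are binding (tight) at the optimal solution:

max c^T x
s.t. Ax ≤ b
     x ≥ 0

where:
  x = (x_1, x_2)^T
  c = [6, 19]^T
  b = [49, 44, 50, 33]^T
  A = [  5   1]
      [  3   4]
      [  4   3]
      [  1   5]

At x_1 = 8, x_2 = 5, compute slack b - a·x for each constraint:
  C1: 49 − 45 = 4  (slack)
  C2: 44 − 44 = 0  (binding)
  C3: 50 − 47 = 3  (slack)
  C4: 33 − 33 = 0  (binding)

Optimal: x_1 = 8, x_2 = 5
Binding: C2, C4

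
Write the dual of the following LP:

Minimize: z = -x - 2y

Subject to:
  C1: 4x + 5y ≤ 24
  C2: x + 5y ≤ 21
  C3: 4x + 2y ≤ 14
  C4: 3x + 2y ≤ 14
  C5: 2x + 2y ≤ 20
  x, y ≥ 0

Primal min cᵀx s.t. Ax ≤ b, x ≥ 0  →  Dual max −bᵀy s.t. Aᵀy ≥ −c, y ≥ 0.

Maximize: z = -24y1 - 21y2 - 14y3 - 14y4 - 20y5

Subject to:
  4y1 + y2 + 4y3 + 3y4 + 2y5 ≥ 1
  5y1 + 5y2 + 2y3 + 2y4 + 2y5 ≥ 2
  y1, y2, y3, y4, y5 ≥ 0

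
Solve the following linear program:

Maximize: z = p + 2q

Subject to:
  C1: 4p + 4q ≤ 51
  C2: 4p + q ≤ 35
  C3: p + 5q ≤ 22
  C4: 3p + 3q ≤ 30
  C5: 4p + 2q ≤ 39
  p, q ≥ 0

Evaluate the objective at each vertex of the feasible region:
  z(0, 0) = 0
  z(8.75, 0) = 8.75
  z(8.333, 1.667) = 11.67
  z(7, 3) = 13  ←
  z(0, 4.4) = 8.8
The maximum is at p = 7, q = 3.

p = 7, q = 3, z = 13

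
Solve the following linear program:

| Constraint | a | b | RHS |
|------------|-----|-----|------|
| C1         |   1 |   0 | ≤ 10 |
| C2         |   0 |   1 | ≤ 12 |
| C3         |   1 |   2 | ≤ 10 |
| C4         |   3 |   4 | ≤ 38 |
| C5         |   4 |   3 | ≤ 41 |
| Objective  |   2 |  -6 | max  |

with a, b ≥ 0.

Evaluate the objective at each vertex of the feasible region:
  z(0, 0) = 0
  z(10, 0) = 20  ←
  z(0, 5) = -30
The maximum is at a = 10, b = 0.

a = 10, b = 0, z = 20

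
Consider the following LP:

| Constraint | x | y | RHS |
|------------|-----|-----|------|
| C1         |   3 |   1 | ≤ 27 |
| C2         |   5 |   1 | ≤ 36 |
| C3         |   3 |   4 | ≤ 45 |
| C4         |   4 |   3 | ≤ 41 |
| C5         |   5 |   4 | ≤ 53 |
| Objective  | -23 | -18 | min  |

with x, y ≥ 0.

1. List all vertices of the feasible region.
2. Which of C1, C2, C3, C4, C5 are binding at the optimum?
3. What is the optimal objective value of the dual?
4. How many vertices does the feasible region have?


1. (0, 0), (7.2, 0), (6.091, 5.545), (5, 7), (4, 8.25), (0, 11.25)
2. C4, C5
3. -241
4. 6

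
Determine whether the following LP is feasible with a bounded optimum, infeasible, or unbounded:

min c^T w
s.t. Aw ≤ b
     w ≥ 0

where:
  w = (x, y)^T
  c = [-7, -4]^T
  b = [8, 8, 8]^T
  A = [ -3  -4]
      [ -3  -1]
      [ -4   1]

Unbounded (objective can decrease without bound)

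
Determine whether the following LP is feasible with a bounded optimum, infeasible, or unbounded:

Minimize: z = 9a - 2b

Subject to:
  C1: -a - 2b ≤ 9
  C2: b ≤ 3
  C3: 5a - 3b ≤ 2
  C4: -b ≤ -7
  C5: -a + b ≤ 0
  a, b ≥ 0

Infeasible (no feasible solution exists)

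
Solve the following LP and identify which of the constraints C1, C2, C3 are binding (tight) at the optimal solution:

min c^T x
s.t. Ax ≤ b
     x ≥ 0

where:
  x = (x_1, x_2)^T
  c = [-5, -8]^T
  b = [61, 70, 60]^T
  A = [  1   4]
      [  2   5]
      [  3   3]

At x_1 = 10, x_2 = 10, compute slack b - a·x for each constraint:
  C1: 61 − 50 = 11  (slack)
  C2: 70 − 70 = 0  (binding)
  C3: 60 − 60 = 0  (binding)

Optimal: x_1 = 10, x_2 = 10
Binding: C2, C3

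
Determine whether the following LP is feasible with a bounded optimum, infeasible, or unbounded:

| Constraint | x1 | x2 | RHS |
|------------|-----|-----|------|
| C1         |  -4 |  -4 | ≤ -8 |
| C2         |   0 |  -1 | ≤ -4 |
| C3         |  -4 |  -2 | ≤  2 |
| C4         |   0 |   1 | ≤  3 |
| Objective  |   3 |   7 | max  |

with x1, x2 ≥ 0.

Infeasible (no feasible solution exists)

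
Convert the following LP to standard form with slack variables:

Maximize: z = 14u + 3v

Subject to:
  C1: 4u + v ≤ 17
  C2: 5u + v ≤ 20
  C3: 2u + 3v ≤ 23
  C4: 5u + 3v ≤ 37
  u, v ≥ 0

max z = 14u + 3v

s.t.
  4u + v + s1 = 17
  5u + v + s2 = 20
  2u + 3v + s3 = 23
  5u + 3v + s4 = 37
  u, v, s1, s2, s3, s4 ≥ 0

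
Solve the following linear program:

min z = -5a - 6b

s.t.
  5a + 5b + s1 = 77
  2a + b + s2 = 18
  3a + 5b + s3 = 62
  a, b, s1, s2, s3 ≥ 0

Evaluate the objective at each vertex of the feasible region:
  z(0, 0) = 0
  z(9, 0) = -45
  z(4, 10) = -80  ←
  z(0, 12.4) = -74.4
The minimum is at a = 4, b = 10.

a = 4, b = 10, z = -80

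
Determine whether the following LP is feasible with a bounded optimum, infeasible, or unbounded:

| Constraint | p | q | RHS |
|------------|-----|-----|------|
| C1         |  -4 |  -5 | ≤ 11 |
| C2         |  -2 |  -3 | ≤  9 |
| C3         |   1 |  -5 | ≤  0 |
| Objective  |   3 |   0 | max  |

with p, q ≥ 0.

Unbounded (objective can increase without bound)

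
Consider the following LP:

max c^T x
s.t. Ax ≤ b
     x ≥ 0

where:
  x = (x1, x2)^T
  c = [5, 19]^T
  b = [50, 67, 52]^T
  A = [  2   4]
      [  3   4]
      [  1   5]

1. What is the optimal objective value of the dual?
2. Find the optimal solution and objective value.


1. 206
2. x1 = 7, x2 = 9, z = 206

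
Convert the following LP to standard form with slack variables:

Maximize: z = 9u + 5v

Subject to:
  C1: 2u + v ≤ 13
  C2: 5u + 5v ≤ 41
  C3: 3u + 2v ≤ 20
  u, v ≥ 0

max z = 9u + 5v

s.t.
  2u + v + s1 = 13
  5u + 5v + s2 = 41
  3u + 2v + s3 = 20
  u, v, s1, s2, s3 ≥ 0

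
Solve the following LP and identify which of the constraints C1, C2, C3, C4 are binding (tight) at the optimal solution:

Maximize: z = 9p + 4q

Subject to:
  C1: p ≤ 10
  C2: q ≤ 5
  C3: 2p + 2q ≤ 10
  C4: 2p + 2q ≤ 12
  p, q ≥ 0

At p = 5, q = 0, compute slack b - a·x for each constraint:
  C1: 10 − 5 = 5  (slack)
  C2: 5 − 0 = 5  (slack)
  C3: 10 − 10 = 0  (binding)
  C4: 12 − 10 = 2  (slack)

Optimal: p = 5, q = 0
Binding: C3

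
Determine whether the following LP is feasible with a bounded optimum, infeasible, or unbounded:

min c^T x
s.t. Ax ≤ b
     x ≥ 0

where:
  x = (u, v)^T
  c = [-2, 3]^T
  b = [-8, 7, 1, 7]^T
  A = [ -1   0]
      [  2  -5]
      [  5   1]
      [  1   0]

Infeasible (no feasible solution exists)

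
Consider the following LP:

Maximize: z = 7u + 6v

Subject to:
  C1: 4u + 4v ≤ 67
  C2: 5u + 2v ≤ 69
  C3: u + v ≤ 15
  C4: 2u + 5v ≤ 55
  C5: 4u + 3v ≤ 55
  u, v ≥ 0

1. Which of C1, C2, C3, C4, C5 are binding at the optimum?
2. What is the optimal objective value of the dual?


1. C3, C5
2. 100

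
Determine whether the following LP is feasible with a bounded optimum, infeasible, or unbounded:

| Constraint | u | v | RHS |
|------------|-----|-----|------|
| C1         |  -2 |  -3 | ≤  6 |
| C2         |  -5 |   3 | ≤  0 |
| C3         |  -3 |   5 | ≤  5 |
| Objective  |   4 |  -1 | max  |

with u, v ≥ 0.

Unbounded (objective can increase without bound)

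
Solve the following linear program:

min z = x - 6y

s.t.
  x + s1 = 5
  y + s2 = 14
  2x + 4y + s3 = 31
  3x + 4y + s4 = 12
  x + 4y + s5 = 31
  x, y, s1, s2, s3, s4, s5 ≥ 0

Evaluate the objective at each vertex of the feasible region:
  z(0, 0) = 0
  z(4, 0) = 4
  z(0, 3) = -18  ←
The minimum is at x = 0, y = 3.

x = 0, y = 3, z = -18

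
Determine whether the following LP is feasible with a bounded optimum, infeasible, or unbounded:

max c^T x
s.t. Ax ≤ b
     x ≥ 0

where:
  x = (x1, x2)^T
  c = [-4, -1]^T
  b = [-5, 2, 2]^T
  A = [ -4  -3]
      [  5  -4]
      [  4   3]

Infeasible (no feasible solution exists)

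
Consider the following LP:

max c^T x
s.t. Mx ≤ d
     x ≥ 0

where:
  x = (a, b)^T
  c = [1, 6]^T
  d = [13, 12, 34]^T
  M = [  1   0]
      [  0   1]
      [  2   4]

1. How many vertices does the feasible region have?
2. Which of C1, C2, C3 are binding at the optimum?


1. 4
2. C3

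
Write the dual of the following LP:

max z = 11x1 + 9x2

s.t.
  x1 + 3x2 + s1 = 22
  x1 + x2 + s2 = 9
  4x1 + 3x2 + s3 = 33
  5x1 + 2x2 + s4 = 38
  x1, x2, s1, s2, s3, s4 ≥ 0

Primal max cᵀx s.t. Ax ≤ b, x ≥ 0  →  Dual min bᵀy s.t. Aᵀy ≥ c, y ≥ 0.

Minimize: z = 22y1 + 9y2 + 33y3 + 38y4

Subject to:
  y1 + y2 + 4y3 + 5y4 ≥ 11
  3y1 + y2 + 3y3 + 2y4 ≥ 9
  y1, y2, y3, y4 ≥ 0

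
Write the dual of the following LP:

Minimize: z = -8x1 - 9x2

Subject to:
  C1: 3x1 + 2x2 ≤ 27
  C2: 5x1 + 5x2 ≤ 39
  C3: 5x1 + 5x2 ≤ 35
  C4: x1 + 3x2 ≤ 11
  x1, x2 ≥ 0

Primal min cᵀx s.t. Ax ≤ b, x ≥ 0  →  Dual max −bᵀy s.t. Aᵀy ≥ −c, y ≥ 0.

Maximize: z = -27y1 - 39y2 - 35y3 - 11y4

Subject to:
  3y1 + 5y2 + 5y3 + y4 ≥ 8
  2y1 + 5y2 + 5y3 + 3y4 ≥ 9
  y1, y2, y3, y4 ≥ 0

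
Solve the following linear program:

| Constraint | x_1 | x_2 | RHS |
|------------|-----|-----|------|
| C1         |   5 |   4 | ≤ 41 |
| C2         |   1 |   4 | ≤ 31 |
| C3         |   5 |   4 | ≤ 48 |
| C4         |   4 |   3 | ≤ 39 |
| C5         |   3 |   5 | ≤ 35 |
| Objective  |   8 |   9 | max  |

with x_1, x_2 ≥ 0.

Evaluate the objective at each vertex of the feasible region:
  z(0, 0) = 0
  z(8.2, 0) = 65.6
  z(5, 4) = 76  ←
  z(0, 7) = 63
The maximum is at x_1 = 5, x_2 = 4.

x_1 = 5, x_2 = 4, z = 76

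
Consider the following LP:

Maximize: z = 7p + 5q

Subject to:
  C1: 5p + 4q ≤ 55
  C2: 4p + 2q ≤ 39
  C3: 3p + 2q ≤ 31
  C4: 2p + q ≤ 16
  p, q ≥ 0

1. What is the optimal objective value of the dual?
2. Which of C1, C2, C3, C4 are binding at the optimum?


1. 71
2. C1, C4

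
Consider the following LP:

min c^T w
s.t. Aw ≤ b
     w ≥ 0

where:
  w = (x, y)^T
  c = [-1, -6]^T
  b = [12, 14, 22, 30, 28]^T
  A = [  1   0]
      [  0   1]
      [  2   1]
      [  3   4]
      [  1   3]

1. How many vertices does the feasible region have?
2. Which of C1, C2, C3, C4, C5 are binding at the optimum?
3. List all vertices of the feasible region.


1. 3
2. C4
3. (0, 0), (10, 0), (0, 7.5)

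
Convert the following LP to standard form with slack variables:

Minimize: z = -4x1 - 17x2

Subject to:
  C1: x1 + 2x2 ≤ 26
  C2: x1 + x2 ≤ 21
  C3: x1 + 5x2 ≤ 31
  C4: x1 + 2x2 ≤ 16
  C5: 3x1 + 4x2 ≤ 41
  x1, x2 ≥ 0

min z = -4x1 - 17x2

s.t.
  x1 + 2x2 + s1 = 26
  x1 + x2 + s2 = 21
  x1 + 5x2 + s3 = 31
  x1 + 2x2 + s4 = 16
  3x1 + 4x2 + s5 = 41
  x1, x2, s1, s2, s3, s4, s5 ≥ 0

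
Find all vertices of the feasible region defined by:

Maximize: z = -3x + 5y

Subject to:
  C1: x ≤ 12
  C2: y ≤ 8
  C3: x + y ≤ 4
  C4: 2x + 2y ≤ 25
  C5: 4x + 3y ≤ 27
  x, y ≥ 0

(0, 0), (4, 0), (0, 4)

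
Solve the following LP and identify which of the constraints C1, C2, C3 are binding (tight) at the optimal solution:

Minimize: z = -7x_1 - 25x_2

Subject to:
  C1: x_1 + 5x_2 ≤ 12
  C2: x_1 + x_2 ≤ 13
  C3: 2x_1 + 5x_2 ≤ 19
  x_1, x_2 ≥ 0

At x_1 = 7, x_2 = 1, compute slack b - a·x for each constraint:
  C1: 12 − 12 = 0  (binding)
  C2: 13 − 8 = 5  (slack)
  C3: 19 − 19 = 0  (binding)

Optimal: x_1 = 7, x_2 = 1
Binding: C1, C3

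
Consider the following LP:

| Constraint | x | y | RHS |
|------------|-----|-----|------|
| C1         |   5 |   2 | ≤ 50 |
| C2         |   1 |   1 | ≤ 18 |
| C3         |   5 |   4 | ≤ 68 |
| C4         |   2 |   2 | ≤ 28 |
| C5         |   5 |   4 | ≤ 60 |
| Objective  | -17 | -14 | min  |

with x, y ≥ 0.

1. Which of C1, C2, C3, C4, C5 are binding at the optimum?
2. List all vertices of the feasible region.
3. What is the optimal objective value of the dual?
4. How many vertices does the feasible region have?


1. C4, C5
2. (0, 0), (10, 0), (8, 5), (4, 10), (0, 14)
3. -208
4. 5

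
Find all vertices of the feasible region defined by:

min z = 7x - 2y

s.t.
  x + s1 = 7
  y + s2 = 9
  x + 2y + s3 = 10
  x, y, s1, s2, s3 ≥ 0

(0, 0), (7, 0), (7, 1.5), (0, 5)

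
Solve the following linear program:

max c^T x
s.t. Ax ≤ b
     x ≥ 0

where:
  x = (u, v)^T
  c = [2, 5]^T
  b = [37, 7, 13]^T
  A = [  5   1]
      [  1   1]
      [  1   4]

Evaluate the objective at each vertex of the feasible region:
  z(0, 0) = 0
  z(7, 0) = 14
  z(5, 2) = 20  ←
  z(0, 3.25) = 16.25
The maximum is at u = 5, v = 2.

u = 5, v = 2, z = 20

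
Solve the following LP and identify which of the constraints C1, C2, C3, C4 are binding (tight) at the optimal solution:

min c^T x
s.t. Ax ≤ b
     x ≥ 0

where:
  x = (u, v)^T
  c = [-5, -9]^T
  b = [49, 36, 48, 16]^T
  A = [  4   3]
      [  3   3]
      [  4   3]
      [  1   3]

At u = 10, v = 2, compute slack b - a·x for each constraint:
  C1: 49 − 46 = 3  (slack)
  C2: 36 − 36 = 0  (binding)
  C3: 48 − 46 = 2  (slack)
  C4: 16 − 16 = 0  (binding)

Optimal: u = 10, v = 2
Binding: C2, C4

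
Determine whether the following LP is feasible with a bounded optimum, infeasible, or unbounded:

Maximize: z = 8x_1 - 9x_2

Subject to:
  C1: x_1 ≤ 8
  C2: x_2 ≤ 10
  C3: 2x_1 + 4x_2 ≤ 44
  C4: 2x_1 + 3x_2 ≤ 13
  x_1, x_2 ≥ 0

Feasible with a bounded optimal solution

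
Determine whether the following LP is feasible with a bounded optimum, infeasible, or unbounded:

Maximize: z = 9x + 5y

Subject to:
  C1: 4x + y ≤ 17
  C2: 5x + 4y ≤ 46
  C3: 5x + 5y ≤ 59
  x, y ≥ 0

Feasible with a bounded optimal solution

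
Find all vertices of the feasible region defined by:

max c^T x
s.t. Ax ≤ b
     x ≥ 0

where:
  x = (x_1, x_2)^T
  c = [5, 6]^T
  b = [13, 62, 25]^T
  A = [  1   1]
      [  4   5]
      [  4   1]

(0, 0), (6.25, 0), (4, 9), (3, 10), (0, 12.4)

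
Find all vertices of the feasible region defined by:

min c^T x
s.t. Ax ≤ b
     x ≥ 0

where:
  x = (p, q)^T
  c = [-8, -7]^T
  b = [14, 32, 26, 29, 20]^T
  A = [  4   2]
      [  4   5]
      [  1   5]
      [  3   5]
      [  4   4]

(0, 0), (3.5, 0), (2, 3), (0, 5)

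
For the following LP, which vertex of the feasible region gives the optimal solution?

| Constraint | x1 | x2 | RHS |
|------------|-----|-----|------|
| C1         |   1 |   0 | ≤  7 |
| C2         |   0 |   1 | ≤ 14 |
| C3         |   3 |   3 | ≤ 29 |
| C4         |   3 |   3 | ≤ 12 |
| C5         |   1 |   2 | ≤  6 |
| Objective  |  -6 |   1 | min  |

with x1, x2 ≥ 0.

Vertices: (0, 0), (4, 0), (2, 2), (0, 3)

Evaluate the objective at each vertex of the feasible region:
  z(0, 0) = 0
  z(4, 0) = -24  ←
  z(2, 2) = -10
  z(0, 3) = 3
The minimum is at x1 = 4, x2 = 0.

(4, 0)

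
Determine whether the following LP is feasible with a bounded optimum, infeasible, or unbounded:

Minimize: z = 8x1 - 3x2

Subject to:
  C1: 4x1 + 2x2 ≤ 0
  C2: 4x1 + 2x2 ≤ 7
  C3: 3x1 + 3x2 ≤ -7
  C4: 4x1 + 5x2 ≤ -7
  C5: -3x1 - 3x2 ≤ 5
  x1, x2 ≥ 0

Infeasible (no feasible solution exists)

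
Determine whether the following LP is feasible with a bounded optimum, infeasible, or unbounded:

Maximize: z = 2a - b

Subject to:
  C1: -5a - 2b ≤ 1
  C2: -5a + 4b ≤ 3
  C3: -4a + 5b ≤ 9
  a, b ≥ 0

Unbounded (objective can increase without bound)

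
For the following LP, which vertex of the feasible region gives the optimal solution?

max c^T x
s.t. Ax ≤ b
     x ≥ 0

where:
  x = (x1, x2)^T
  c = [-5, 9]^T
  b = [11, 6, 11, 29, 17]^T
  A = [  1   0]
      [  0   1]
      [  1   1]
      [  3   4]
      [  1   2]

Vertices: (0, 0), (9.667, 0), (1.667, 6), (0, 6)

Evaluate the objective at each vertex of the feasible region:
  z(0, 0) = 0
  z(9.667, 0) = -48.33
  z(1.667, 6) = 45.67
  z(0, 6) = 54  ←
The maximum is at x1 = 0, x2 = 6.

(0, 6)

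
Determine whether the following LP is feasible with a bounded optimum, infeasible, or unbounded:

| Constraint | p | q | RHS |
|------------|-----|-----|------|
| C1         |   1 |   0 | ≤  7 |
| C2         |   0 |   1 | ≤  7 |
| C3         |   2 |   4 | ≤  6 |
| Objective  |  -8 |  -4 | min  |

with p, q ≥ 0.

Feasible with a bounded optimal solution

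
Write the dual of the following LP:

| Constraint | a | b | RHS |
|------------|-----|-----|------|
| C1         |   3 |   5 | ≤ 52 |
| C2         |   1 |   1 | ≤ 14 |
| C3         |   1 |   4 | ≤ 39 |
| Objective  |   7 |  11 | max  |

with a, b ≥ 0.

Primal max cᵀx s.t. Ax ≤ b, x ≥ 0  →  Dual min bᵀy s.t. Aᵀy ≥ c, y ≥ 0.

Minimize: z = 52y1 + 14y2 + 39y3

Subject to:
  3y1 + y2 + y3 ≥ 7
  5y1 + y2 + 4y3 ≥ 11
  y1, y2, y3 ≥ 0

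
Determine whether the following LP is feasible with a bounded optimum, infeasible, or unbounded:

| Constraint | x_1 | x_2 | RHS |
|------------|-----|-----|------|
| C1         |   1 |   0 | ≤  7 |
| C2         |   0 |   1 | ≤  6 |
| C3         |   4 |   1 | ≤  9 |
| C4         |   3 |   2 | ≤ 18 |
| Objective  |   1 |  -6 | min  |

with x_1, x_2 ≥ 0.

Feasible with a bounded optimal solution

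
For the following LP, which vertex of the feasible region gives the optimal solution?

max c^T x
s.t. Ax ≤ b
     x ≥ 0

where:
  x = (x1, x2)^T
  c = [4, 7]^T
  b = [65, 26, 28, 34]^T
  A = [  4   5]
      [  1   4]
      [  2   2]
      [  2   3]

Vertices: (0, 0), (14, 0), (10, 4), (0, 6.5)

Evaluate the objective at each vertex of the feasible region:
  z(0, 0) = 0
  z(14, 0) = 56
  z(10, 4) = 68  ←
  z(0, 6.5) = 45.5
The maximum is at x1 = 10, x2 = 4.

(10, 4)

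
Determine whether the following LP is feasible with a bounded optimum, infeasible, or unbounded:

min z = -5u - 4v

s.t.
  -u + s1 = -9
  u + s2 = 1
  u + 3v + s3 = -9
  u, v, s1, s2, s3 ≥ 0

Infeasible (no feasible solution exists)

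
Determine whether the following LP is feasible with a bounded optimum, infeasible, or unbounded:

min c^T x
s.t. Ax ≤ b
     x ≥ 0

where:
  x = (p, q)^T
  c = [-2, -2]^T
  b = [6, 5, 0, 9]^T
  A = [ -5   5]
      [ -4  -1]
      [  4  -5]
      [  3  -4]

Unbounded (objective can decrease without bound)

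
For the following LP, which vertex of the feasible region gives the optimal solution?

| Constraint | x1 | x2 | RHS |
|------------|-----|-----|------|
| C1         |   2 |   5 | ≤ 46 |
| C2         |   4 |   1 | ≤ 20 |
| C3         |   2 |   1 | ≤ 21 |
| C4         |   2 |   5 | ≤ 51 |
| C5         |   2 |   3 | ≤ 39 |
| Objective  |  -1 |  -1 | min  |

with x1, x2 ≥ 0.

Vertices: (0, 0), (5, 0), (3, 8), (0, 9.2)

Evaluate the objective at each vertex of the feasible region:
  z(0, 0) = 0
  z(5, 0) = -5
  z(3, 8) = -11  ←
  z(0, 9.2) = -9.2
The minimum is at x1 = 3, x2 = 8.

(3, 8)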